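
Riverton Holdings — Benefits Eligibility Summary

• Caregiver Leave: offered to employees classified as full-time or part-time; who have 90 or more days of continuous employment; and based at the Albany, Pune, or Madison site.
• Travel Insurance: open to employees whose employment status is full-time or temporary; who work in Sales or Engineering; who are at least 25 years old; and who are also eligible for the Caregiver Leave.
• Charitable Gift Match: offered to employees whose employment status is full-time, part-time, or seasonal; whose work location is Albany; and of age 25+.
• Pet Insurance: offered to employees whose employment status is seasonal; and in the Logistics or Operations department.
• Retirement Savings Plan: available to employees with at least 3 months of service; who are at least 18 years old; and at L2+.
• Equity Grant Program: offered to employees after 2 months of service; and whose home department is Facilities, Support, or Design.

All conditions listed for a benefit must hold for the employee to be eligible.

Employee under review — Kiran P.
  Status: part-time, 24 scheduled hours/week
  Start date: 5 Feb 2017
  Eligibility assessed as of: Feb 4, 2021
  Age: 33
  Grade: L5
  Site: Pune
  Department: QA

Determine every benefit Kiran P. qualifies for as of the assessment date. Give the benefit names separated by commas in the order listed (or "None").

Service from 5 Feb 2017 to Feb 4, 2021: 1460 days.
Caregiver Leave — status part-time ✓; service 1460 days ≥ 90 days ✓; site Pune ✓ → eligible.
Travel Insurance — status part-time ✗ (requires full-time or temporary) → not eligible.
Charitable Gift Match — status part-time ✓; site Pune ✗ (not Albany) → not eligible.
Pet Insurance — status part-time ✗ (requires seasonal) → not eligible.
Retirement Savings Plan — service 1460 days ≥ 3 months (≈90 days) ✓; age 33 ≥ 18 ✓; grade L5 ≥ L2 ✓ → eligible.
Equity Grant Program — service 1460 days ≥ 2 months (≈60 days) ✓; dept QA ✗ → not eligible.

Caregiver Leave, Retirement Savings Plan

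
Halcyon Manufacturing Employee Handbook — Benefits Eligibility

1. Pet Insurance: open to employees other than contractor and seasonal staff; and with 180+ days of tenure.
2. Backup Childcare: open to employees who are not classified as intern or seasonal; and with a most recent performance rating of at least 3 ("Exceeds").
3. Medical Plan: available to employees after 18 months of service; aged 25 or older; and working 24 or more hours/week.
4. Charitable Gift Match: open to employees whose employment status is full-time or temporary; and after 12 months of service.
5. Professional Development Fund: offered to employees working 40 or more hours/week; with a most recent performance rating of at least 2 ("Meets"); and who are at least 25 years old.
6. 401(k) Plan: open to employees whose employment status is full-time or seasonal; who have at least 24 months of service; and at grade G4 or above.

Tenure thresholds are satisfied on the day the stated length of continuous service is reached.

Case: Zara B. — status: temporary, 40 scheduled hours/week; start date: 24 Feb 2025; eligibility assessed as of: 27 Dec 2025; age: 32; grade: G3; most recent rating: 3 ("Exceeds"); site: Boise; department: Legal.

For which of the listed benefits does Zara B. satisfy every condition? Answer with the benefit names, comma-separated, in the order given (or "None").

Pet Insurance, Backup Childcare, Professional Development Fund

Service from 24 Feb 2025 to 27 Dec 2025: 306 days.
Pet Insurance — status temporary ✓ (not excluded); service 306 days ≥ 180 days ✓ → eligible.
Backup Childcare — status temporary ✓ (not excluded); rating 3 ≥ 3 ✓ → eligible.
Medical Plan — service 306 days < 18 months (≈540 days) ✗ → not eligible.
Charitable Gift Match — status temporary ✓; service 306 days < 12 months (≈360 days) ✗ → not eligible.
Professional Development Fund — 40 hrs/wk ≥ 40 ✓; rating 3 ≥ 2 ✓; age 32 ≥ 25 ✓ → eligible.
401(k) Plan — status temporary ✗ (requires full-time or seasonal) → not eligible.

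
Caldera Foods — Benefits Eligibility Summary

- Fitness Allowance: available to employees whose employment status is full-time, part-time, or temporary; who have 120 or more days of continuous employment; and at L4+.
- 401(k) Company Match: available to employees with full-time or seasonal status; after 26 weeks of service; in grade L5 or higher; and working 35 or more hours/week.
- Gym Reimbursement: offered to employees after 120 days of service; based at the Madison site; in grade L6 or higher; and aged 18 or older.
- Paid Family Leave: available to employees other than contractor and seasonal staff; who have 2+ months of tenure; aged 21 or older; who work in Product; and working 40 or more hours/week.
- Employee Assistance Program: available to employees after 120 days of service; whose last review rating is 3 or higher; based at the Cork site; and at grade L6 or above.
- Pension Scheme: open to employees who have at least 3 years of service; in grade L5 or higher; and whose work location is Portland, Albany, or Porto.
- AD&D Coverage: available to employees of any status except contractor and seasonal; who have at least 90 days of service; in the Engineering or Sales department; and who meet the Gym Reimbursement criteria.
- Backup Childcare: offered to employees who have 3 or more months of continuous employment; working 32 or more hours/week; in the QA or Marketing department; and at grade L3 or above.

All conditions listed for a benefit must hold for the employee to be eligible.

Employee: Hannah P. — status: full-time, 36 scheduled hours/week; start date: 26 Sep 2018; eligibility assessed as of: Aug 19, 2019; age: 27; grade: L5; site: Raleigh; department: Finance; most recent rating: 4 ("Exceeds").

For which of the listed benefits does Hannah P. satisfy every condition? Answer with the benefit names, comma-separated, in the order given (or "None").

Fitness Allowance, 401(k) Company Match

Service from 26 Sep 2018 to Aug 19, 2019: 327 days.
Fitness Allowance — status full-time ✓; service 327 days ≥ 120 days ✓; grade L5 ≥ L4 ✓ → eligible.
401(k) Company Match — status full-time ✓; service 327 days ≥ 26 weeks (≈182 days) ✓; grade L5 ≥ L5 ✓; 36 hrs/wk ≥ 35 ✓ → eligible.
Gym Reimbursement — service 327 days ≥ 120 days ✓; site Raleigh ✗ (not Madison) → not eligible.
Paid Family Leave — status full-time ✓ (not excluded); service 327 days ≥ 2 months (≈60 days) ✓; age 27 ≥ 21 ✓; dept Finance ✗ → not eligible.
Employee Assistance Program — service 327 days ≥ 120 days ✓; rating 4 ≥ 3 ✓; site Raleigh ✗ (not Cork) → not eligible.
Pension Scheme — service 327 days < 3 years (≈1095 days) ✗ → not eligible.
AD&D Coverage — status full-time ✓ (not excluded); service 327 days ≥ 90 days ✓; dept Finance ✗ → not eligible.
Backup Childcare — service 327 days ≥ 3 months (≈90 days) ✓; 36 hrs/wk ≥ 32 ✓; dept Finance ✗ → not eligible.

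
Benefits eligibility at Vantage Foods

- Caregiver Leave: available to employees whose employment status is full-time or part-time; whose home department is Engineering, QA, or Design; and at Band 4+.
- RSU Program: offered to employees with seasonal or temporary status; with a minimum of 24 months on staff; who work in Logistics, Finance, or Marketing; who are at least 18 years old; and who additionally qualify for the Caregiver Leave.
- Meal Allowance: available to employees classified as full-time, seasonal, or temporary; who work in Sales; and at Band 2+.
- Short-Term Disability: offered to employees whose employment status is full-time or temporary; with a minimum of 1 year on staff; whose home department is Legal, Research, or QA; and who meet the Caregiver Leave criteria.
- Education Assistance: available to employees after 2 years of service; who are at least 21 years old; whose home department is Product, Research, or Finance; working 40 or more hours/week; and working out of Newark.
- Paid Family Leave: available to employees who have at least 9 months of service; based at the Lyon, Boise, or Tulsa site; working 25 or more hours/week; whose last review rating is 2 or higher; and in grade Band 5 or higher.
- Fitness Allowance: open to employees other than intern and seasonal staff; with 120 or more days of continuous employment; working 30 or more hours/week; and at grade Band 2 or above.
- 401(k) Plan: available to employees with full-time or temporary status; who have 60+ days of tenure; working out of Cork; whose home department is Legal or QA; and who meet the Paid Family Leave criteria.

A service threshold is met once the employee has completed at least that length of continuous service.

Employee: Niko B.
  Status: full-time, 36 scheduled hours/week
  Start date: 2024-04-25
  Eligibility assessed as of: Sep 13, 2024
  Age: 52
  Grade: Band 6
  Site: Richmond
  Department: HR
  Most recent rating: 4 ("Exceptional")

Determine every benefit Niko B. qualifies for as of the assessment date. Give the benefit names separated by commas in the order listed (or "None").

Service from 2024-04-25 to Sep 13, 2024: 141 days.
Caregiver Leave — status full-time ✓; dept HR ✗ → not eligible.
RSU Program — status full-time ✗ (requires seasonal or temporary) → not eligible.
Meal Allowance — status full-time ✓; dept HR ✗ → not eligible.
Short-Term Disability — status full-time ✓; service 141 days < 1 year (≈365 days) ✗ → not eligible.
Education Assistance — service 141 days < 2 years (≈730 days) ✗ → not eligible.
Paid Family Leave — service 141 days < 9 months (≈270 days) ✗ → not eligible.
Fitness Allowance — status full-time ✓ (not excluded); service 141 days ≥ 120 days ✓; 36 hrs/wk ≥ 30 ✓; grade Band 6 ≥ Band 2 ✓ → eligible.
401(k) Plan — status full-time ✓; service 141 days ≥ 60 days ✓; site Richmond ✗ (not Cork) → not eligible.

Fitness Allowance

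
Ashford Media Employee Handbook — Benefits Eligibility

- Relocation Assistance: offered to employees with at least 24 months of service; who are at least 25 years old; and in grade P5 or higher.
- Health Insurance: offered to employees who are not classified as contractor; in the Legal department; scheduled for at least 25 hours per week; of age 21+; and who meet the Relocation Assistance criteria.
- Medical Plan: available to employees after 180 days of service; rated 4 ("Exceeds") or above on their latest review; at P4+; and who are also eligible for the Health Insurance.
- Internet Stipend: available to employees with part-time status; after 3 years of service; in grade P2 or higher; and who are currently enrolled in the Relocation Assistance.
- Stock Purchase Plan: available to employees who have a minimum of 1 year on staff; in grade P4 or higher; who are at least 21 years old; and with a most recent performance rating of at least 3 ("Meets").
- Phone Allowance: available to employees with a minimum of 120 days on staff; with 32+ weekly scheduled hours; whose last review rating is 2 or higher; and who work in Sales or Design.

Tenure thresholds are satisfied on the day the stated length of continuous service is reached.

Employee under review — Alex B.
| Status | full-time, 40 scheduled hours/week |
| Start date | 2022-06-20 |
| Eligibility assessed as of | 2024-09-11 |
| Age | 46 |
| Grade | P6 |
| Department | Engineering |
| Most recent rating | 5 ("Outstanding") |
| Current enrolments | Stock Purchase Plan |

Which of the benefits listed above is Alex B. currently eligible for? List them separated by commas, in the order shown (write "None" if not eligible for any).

Service from 2022-06-20 to 2024-09-11: 814 days.
Relocation Assistance — service 814 days ≥ 24 months (≈720 days) ✓; age 46 ≥ 25 ✓; grade P6 ≥ P5 ✓ → eligible.
Health Insurance — status full-time ✓ (not excluded); dept Engineering ✗ → not eligible.
Medical Plan — service 814 days ≥ 180 days ✓; rating 5 ≥ 4 ✓; grade P6 ≥ P4 ✓; not eligible for Health Insurance ✗ → not eligible.
Internet Stipend — status full-time ✗ (requires part-time) → not eligible.
Stock Purchase Plan — service 814 days ≥ 1 year (≈365 days) ✓; grade P6 ≥ P4 ✓; age 46 ≥ 21 ✓; rating 5 ≥ 3 ✓ → eligible.
Phone Allowance — service 814 days ≥ 120 days ✓; 40 hrs/wk ≥ 32 ✓; rating 5 ≥ 2 ✓; dept Engineering ✗ → not eligible.

Relocation Assistance, Stock Purchase Plan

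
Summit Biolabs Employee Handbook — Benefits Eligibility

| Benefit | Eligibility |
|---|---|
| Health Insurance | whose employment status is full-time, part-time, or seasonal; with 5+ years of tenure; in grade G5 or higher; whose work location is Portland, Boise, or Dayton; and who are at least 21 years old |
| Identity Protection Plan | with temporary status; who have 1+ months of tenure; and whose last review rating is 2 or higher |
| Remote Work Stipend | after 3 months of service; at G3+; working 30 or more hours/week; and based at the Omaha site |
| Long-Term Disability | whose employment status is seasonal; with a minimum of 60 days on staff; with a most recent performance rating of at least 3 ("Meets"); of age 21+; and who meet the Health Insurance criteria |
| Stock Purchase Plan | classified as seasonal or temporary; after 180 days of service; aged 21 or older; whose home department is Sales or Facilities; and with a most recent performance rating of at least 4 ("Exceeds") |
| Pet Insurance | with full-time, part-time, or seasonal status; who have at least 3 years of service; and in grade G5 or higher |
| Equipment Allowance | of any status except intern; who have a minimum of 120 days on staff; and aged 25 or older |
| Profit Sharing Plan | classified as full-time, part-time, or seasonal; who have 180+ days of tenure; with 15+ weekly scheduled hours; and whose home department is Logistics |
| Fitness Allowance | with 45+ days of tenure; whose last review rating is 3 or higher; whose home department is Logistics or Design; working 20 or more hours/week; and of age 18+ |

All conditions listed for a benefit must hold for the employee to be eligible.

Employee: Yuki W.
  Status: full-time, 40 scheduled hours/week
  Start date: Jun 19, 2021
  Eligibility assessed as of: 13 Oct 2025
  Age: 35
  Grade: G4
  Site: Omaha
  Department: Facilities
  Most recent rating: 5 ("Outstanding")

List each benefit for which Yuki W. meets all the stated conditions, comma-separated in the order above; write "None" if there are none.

Remote Work Stipend, Equipment Allowance

Service from Jun 19, 2021 to 13 Oct 2025: 1577 days.
Health Insurance — status full-time ✓; service 1577 days < 5 years (≈1825 days) ✗ → not eligible.
Identity Protection Plan — status full-time ✗ (requires temporary) → not eligible.
Remote Work Stipend — service 1577 days ≥ 3 months (≈90 days) ✓; grade G4 ≥ G3 ✓; 40 hrs/wk ≥ 30 ✓; site Omaha ✓ → eligible.
Long-Term Disability — status full-time ✗ (requires seasonal) → not eligible.
Stock Purchase Plan — status full-time ✗ (requires seasonal or temporary) → not eligible.
Pet Insurance — status full-time ✓; service 1577 days ≥ 3 years (≈1095 days) ✓; grade G4 < G5 ✗ → not eligible.
Equipment Allowance — status full-time ✓ (not excluded); service 1577 days ≥ 120 days ✓; age 35 ≥ 25 ✓ → eligible.
Profit Sharing Plan — status full-time ✓; service 1577 days ≥ 180 days ✓; 40 hrs/wk ≥ 15 ✓; dept Facilities ✗ → not eligible.
Fitness Allowance — service 1577 days ≥ 45 days ✓; rating 5 ≥ 3 ✓; dept Facilities ✗ → not eligible.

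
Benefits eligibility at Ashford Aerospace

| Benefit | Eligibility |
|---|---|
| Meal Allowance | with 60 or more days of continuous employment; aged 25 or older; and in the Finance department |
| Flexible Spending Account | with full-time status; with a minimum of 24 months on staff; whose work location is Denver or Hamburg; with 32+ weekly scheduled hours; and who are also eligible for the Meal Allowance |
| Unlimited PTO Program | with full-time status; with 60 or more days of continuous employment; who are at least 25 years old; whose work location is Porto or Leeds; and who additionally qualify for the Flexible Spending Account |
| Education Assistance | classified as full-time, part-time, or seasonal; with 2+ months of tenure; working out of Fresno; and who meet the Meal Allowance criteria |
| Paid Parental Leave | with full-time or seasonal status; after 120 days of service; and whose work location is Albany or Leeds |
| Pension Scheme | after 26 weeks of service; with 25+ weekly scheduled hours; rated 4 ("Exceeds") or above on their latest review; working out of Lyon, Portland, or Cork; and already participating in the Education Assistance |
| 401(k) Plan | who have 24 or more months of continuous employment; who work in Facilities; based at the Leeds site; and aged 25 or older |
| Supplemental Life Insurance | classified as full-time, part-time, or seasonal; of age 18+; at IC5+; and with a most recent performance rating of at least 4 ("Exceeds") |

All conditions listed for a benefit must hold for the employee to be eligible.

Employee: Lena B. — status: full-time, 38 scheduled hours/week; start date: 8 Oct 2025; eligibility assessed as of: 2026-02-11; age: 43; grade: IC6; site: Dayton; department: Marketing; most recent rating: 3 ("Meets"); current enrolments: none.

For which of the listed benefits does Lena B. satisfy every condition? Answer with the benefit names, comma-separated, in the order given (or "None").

Service from 8 Oct 2025 to 2026-02-11: 126 days.
Meal Allowance — service 126 days ≥ 60 days ✓; age 43 ≥ 25 ✓; dept Marketing ✗ → not eligible.
Flexible Spending Account — status full-time ✓; service 126 days < 24 months (≈720 days) ✗ → not eligible.
Unlimited PTO Program — status full-time ✓; service 126 days ≥ 60 days ✓; age 43 ≥ 25 ✓; site Dayton ✗ (not Porto or Leeds) → not eligible.
Education Assistance — status full-time ✓; service 126 days ≥ 2 months (≈60 days) ✓; site Dayton ✗ (not Fresno) → not eligible.
Paid Parental Leave — status full-time ✓; service 126 days ≥ 120 days ✓; site Dayton ✗ (not Albany or Leeds) → not eligible.
Pension Scheme — service 126 days < 26 weeks (≈182 days) ✗ → not eligible.
401(k) Plan — service 126 days < 24 months (≈720 days) ✗ → not eligible.
Supplemental Life Insurance — status full-time ✓; age 43 ≥ 18 ✓; grade IC6 ≥ IC5 ✓; rating 3 < 4 ✗ → not eligible.

None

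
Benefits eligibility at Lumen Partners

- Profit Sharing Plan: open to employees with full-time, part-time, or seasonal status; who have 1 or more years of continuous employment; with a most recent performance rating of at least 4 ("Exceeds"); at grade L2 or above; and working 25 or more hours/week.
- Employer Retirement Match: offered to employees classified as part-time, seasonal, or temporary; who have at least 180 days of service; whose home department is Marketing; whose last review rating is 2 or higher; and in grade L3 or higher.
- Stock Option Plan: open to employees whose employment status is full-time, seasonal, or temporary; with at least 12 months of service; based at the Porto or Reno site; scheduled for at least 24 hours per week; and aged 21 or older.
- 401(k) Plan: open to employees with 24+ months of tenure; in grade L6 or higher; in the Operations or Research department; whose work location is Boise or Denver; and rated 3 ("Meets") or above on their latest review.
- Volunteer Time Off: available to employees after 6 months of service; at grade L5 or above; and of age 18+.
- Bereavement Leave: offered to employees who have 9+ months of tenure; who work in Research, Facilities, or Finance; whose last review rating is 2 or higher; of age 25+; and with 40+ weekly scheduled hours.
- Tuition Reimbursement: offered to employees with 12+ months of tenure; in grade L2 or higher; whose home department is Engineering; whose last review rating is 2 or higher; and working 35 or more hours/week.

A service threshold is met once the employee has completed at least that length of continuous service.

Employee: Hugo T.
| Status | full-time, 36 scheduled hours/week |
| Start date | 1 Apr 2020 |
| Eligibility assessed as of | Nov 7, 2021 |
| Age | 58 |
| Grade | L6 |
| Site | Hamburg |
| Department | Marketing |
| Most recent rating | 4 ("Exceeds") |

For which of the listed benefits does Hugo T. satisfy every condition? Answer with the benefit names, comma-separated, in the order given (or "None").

Profit Sharing Plan, Volunteer Time Off

Service from 1 Apr 2020 to Nov 7, 2021: 585 days.
Profit Sharing Plan — status full-time ✓; service 585 days ≥ 1 year (≈365 days) ✓; rating 4 ≥ 4 ✓; grade L6 ≥ L2 ✓; 36 hrs/wk ≥ 25 ✓ → eligible.
Employer Retirement Match — status full-time ✗ (requires part-time, seasonal, or temporary) → not eligible.
Stock Option Plan — status full-time ✓; service 585 days ≥ 12 months (≈360 days) ✓; site Hamburg ✗ (not Porto or Reno) → not eligible.
401(k) Plan — service 585 days < 24 months (≈720 days) ✗ → not eligible.
Volunteer Time Off — service 585 days ≥ 6 months (≈180 days) ✓; grade L6 ≥ L5 ✓; age 58 ≥ 18 ✓ → eligible.
Bereavement Leave — service 585 days ≥ 9 months (≈270 days) ✓; dept Marketing ✗ → not eligible.
Tuition Reimbursement — service 585 days ≥ 12 months (≈360 days) ✓; grade L6 ≥ L2 ✓; dept Marketing ✗ → not eligible.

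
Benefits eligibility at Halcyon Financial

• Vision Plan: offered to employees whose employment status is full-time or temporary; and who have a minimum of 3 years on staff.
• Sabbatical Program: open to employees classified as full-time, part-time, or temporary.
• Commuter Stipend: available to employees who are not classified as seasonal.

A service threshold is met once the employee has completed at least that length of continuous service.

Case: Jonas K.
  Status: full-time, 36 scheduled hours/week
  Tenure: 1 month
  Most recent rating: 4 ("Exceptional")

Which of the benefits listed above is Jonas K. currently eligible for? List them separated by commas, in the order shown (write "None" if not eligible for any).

Vision Plan — status full-time ✓; service 1 month < 3 years (≈1095 days) ✗ → not eligible.
Sabbatical Program — status full-time ✓ → eligible.
Commuter Stipend — status full-time ✓ (not excluded) → eligible.

Sabbatical Program, Commuter Stipend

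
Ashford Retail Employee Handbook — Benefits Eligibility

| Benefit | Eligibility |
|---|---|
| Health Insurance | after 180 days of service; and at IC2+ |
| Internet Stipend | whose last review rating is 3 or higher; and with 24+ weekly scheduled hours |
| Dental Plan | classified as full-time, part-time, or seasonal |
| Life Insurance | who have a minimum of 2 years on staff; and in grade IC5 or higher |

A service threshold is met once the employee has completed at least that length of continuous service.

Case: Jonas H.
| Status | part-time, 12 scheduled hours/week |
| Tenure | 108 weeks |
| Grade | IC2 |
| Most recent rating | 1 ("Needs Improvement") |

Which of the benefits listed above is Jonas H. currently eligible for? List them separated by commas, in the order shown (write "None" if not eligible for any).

Health Insurance, Dental Plan

Health Insurance — service 108 weeks ≥ 180 days ✓; grade IC2 ≥ IC2 ✓ → eligible.
Internet Stipend — rating 1 < 3 ✗ → not eligible.
Dental Plan — status part-time ✓ → eligible.
Life Insurance — service 108 weeks ≥ 2 years (≈730 days) ✓; grade IC2 < IC5 ✗ → not eligible.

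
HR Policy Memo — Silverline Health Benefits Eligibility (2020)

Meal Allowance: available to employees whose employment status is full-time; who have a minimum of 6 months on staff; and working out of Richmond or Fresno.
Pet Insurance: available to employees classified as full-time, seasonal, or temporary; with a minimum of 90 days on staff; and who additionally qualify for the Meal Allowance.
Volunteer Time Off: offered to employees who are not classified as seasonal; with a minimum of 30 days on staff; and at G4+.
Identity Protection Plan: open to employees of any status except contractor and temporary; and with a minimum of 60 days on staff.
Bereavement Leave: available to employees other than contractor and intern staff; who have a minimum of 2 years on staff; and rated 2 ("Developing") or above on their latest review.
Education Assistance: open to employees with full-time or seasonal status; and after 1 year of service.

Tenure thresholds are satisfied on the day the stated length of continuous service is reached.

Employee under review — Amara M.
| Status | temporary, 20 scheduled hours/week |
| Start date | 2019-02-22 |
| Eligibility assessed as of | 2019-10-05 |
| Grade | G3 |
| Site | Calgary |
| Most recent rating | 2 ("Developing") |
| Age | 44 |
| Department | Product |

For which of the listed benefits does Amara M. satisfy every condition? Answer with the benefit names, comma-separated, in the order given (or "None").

None

Service from 2019-02-22 to 2019-10-05: 225 days.
Meal Allowance — status temporary ✗ (requires full-time) → not eligible.
Pet Insurance — status temporary ✓; service 225 days ≥ 90 days ✓; not eligible for Meal Allowance ✗ → not eligible.
Volunteer Time Off — status temporary ✓ (not excluded); service 225 days ≥ 30 days ✓; grade G3 < G4 ✗ → not eligible.
Identity Protection Plan — status temporary ✗ (excluded) → not eligible.
Bereavement Leave — status temporary ✓ (not excluded); service 225 days < 2 years (≈730 days) ✗ → not eligible.
Education Assistance — status temporary ✗ (requires full-time or seasonal) → not eligible.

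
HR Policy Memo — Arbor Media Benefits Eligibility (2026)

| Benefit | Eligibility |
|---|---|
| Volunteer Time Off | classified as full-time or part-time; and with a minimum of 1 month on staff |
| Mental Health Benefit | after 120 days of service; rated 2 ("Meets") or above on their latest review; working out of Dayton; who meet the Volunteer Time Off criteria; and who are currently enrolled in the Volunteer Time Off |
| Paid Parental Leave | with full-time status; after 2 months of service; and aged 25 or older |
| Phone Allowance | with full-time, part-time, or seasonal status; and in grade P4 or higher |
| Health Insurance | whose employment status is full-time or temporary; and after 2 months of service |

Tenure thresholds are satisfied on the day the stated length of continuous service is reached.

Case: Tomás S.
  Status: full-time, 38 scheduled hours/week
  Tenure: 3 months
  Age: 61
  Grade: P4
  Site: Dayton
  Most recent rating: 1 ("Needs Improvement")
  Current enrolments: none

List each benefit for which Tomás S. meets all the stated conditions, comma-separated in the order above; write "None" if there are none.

Volunteer Time Off, Paid Parental Leave, Phone Allowance, Health Insurance

Volunteer Time Off — status full-time ✓; service 3 months ≥ 1 month ✓ → eligible.
Mental Health Benefit — service 3 months < 120 days ✗ → not eligible.
Paid Parental Leave — status full-time ✓; service 3 months ≥ 2 months ✓; age 61 ≥ 25 ✓ → eligible.
Phone Allowance — status full-time ✓; grade P4 ≥ P4 ✓ → eligible.
Health Insurance — status full-time ✓; service 3 months ≥ 2 months ✓ → eligible.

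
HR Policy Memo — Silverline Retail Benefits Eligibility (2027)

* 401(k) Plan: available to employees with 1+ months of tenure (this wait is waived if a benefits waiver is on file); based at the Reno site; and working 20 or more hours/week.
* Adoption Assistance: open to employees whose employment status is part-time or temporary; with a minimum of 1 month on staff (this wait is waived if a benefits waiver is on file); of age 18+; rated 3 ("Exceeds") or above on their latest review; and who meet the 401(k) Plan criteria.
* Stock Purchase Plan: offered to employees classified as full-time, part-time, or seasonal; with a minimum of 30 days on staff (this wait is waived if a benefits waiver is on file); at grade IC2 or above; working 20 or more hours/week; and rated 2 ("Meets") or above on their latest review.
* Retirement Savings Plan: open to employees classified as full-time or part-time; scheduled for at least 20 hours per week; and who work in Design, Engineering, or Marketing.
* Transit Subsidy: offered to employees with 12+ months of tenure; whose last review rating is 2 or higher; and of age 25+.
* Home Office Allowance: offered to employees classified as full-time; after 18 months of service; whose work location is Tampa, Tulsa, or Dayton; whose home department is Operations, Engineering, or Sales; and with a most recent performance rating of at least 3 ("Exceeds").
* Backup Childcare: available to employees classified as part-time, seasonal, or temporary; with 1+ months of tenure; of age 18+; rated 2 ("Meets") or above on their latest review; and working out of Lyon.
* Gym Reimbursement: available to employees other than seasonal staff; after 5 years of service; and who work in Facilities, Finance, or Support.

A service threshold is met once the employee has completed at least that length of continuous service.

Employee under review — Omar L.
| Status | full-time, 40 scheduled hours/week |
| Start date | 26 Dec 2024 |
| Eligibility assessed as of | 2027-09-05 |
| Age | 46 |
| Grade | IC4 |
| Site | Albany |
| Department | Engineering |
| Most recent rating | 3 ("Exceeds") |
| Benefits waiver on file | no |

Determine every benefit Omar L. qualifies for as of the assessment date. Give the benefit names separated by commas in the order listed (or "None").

Service from 26 Dec 2024 to 2027-09-05: 983 days.
401(k) Plan — no waiver, service 983 days ≥ 1 month (≈30 days) ✓; site Albany ✗ (not Reno) → not eligible.
Adoption Assistance — status full-time ✗ (requires part-time or temporary) → not eligible.
Stock Purchase Plan — status full-time ✓; no waiver, service 983 days ≥ 30 days ✓; grade IC4 ≥ IC2 ✓; 40 hrs/wk ≥ 20 ✓; rating 3 ≥ 2 ✓ → eligible.
Retirement Savings Plan — status full-time ✓; 40 hrs/wk ≥ 20 ✓; dept Engineering ✓ → eligible.
Transit Subsidy — service 983 days ≥ 12 months (≈360 days) ✓; rating 3 ≥ 2 ✓; age 46 ≥ 25 ✓ → eligible.
Home Office Allowance — status full-time ✓; service 983 days ≥ 18 months (≈540 days) ✓; site Albany ✗ (not Tampa, Tulsa, or Dayton) → not eligible.
Backup Childcare — status full-time ✗ (requires part-time, seasonal, or temporary) → not eligible.
Gym Reimbursement — status full-time ✓ (not excluded); service 983 days < 5 years (≈1825 days) ✗ → not eligible.

Stock Purchase Plan, Retirement Savings Plan, Transit Subsidy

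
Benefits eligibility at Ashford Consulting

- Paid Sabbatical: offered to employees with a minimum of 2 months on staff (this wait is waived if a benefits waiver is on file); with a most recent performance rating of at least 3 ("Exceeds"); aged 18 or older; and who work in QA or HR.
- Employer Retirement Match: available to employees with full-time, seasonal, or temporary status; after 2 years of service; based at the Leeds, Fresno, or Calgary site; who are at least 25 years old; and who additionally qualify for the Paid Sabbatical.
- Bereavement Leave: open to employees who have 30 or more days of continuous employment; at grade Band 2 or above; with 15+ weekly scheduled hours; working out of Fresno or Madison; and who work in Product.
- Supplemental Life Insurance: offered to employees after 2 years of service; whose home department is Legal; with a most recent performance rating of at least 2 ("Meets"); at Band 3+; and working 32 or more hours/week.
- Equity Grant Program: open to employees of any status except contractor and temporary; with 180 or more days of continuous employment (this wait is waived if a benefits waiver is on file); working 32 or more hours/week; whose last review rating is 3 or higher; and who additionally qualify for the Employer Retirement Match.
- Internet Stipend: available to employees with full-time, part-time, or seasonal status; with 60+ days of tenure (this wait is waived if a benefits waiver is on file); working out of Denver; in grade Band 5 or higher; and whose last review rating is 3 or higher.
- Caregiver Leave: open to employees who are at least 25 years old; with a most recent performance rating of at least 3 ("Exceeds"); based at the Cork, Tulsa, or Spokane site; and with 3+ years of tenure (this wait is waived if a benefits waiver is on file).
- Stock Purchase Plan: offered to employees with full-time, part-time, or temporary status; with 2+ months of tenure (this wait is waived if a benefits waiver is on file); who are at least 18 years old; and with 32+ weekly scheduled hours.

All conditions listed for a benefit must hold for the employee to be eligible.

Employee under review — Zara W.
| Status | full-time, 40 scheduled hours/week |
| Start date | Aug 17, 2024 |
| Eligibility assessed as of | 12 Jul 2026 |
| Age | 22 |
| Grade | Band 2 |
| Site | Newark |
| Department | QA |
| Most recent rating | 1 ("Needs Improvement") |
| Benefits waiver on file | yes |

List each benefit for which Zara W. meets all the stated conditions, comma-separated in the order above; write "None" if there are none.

Service from Aug 17, 2024 to 12 Jul 2026: 694 days.
Paid Sabbatical — benefits waiver on file ✓; rating 1 < 3 ✗ → not eligible.
Employer Retirement Match — status full-time ✓; service 694 days < 2 years (≈730 days) ✗ → not eligible.
Bereavement Leave — service 694 days ≥ 30 days ✓; grade Band 2 ≥ Band 2 ✓; 40 hrs/wk ≥ 15 ✓; site Newark ✗ (not Fresno or Madison) → not eligible.
Supplemental Life Insurance — service 694 days < 2 years (≈730 days) ✗ → not eligible.
Equity Grant Program — status full-time ✓ (not excluded); benefits waiver on file ✓; 40 hrs/wk ≥ 32 ✓; rating 1 < 3 ✗ → not eligible.
Internet Stipend — status full-time ✓; benefits waiver on file ✓; site Newark ✗ (not Denver) → not eligible.
Caregiver Leave — age 22 < 25 ✗ → not eligible.
Stock Purchase Plan — status full-time ✓; benefits waiver on file ✓; age 22 ≥ 18 ✓; 40 hrs/wk ≥ 32 ✓ → eligible.

Stock Purchase Plan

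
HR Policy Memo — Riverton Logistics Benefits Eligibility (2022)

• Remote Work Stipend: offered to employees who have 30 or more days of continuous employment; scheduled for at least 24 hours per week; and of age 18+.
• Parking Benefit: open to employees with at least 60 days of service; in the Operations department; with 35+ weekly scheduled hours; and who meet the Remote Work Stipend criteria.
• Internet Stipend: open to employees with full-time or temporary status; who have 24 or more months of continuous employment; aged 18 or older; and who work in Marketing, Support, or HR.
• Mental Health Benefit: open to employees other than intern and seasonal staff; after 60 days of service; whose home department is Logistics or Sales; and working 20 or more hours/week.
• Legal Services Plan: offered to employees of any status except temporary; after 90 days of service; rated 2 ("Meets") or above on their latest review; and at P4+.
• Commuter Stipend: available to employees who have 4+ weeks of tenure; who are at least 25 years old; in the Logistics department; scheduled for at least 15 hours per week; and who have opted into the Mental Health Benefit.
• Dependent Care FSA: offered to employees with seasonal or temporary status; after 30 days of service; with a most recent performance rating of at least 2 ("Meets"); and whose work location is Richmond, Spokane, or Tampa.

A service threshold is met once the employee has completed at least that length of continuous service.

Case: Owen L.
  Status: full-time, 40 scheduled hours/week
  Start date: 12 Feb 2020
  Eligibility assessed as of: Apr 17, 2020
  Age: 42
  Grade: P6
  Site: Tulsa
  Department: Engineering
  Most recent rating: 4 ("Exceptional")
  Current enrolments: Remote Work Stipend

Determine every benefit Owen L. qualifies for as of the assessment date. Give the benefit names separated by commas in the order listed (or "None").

Remote Work Stipend

Service from 12 Feb 2020 to Apr 17, 2020: 65 days.
Remote Work Stipend — service 65 days ≥ 30 days ✓; 40 hrs/wk ≥ 24 ✓; age 42 ≥ 18 ✓ → eligible.
Parking Benefit — service 65 days ≥ 60 days ✓; dept Engineering ✗ → not eligible.
Internet Stipend — status full-time ✓; service 65 days < 24 months (≈720 days) ✗ → not eligible.
Mental Health Benefit — status full-time ✓ (not excluded); service 65 days ≥ 60 days ✓; dept Engineering ✗ → not eligible.
Legal Services Plan — status full-time ✓ (not excluded); service 65 days < 90 days ✗ → not eligible.
Commuter Stipend — service 65 days ≥ 4 weeks (≈28 days) ✓; age 42 ≥ 25 ✓; dept Engineering ✗ → not eligible.
Dependent Care FSA — status full-time ✗ (requires seasonal or temporary) → not eligible.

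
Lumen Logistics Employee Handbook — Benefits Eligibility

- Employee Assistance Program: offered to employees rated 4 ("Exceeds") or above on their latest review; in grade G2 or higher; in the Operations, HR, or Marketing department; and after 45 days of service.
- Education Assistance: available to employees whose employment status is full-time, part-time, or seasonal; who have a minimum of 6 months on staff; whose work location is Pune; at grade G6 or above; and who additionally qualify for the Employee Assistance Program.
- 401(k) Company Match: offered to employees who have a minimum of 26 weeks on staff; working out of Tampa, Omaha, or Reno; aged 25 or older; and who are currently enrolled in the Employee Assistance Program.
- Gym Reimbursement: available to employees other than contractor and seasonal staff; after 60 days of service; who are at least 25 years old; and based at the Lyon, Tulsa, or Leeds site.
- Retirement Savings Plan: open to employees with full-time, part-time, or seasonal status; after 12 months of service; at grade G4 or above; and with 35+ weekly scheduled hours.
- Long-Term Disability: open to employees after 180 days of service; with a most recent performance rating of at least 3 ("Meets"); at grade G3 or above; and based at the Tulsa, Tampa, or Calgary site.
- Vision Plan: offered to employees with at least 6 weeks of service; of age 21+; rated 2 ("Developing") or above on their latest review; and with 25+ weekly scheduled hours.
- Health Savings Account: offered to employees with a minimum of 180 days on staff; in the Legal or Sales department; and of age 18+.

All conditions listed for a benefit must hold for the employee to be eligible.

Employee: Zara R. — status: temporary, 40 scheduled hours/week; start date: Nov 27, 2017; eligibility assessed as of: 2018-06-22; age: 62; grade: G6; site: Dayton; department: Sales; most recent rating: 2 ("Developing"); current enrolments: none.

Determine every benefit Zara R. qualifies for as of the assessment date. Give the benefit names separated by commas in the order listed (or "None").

Vision Plan, Health Savings Account

Service from Nov 27, 2017 to 2018-06-22: 207 days.
Employee Assistance Program — rating 2 < 4 ✗ → not eligible.
Education Assistance — status temporary ✗ (requires full-time, part-time, or seasonal) → not eligible.
401(k) Company Match — service 207 days ≥ 26 weeks (≈182 days) ✓; site Dayton ✗ (not Tampa, Omaha, or Reno) → not eligible.
Gym Reimbursement — status temporary ✓ (not excluded); service 207 days ≥ 60 days ✓; age 62 ≥ 25 ✓; site Dayton ✗ (not Lyon, Tulsa, or Leeds) → not eligible.
Retirement Savings Plan — status temporary ✗ (requires full-time, part-time, or seasonal) → not eligible.
Long-Term Disability — service 207 days ≥ 180 days ✓; rating 2 < 3 ✗ → not eligible.
Vision Plan — service 207 days ≥ 6 weeks (≈42 days) ✓; age 62 ≥ 21 ✓; rating 2 ≥ 2 ✓; 40 hrs/wk ≥ 25 ✓ → eligible.
Health Savings Account — service 207 days ≥ 180 days ✓; dept Sales ✓; age 62 ≥ 18 ✓ → eligible.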